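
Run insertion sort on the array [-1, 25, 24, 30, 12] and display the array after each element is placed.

First element -1 is already 'sorted'
Insert 25: shifted 0 elements -> [-1, 25, 24, 30, 12]
Insert 24: shifted 1 elements -> [-1, 24, 25, 30, 12]
Insert 30: shifted 0 elements -> [-1, 24, 25, 30, 12]
Insert 12: shifted 3 elements -> [-1, 12, 24, 25, 30]


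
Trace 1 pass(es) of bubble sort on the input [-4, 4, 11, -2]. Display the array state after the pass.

After pass 1: [-4, 4, -2, 11] (1 swaps)
Total swaps: 1


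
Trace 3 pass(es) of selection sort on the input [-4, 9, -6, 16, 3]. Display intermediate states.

Pass 1: Select minimum -6 at index 2, swap -> [-6, 9, -4, 16, 3]
Pass 2: Select minimum -4 at index 2, swap -> [-6, -4, 9, 16, 3]
Pass 3: Select minimum 3 at index 4, swap -> [-6, -4, 3, 16, 9]


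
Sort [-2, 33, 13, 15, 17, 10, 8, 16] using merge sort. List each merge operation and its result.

Divide and conquer:
  Merge [-2] + [33] -> [-2, 33]
  Merge [13] + [15] -> [13, 15]
  Merge [-2, 33] + [13, 15] -> [-2, 13, 15, 33]
  Merge [17] + [10] -> [10, 17]
  Merge [8] + [16] -> [8, 16]
  Merge [10, 17] + [8, 16] -> [8, 10, 16, 17]
  Merge [-2, 13, 15, 33] + [8, 10, 16, 17] -> [-2, 8, 10, 13, 15, 16, 17, 33]


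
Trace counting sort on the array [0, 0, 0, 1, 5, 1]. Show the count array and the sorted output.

Count array: [3, 2, 0, 0, 0, 1]
(count[i] = number of elements equal to i)
Cumulative count: [3, 5, 5, 5, 5, 6]
Sorted: [0, 0, 0, 1, 1, 5]


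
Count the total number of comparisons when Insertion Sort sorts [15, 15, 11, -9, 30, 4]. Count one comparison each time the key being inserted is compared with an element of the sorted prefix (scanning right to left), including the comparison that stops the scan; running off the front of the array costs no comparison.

Insert 15: 15 <= 15 (stop) = 1 comparison(s) -> [15, 15, 11, -9, 30, 4]
Insert 11: 15 > 11 (shift), 15 > 11 (shift), reached front = 2 comparison(s) -> [11, 15, 15, -9, 30, 4]
Insert -9: 15 > -9 (shift), 15 > -9 (shift), 11 > -9 (shift), reached front = 3 comparison(s) -> [-9, 11, 15, 15, 30, 4]
Insert 30: 15 <= 30 (stop) = 1 comparison(s) -> [-9, 11, 15, 15, 30, 4]
Insert 4: 30 > 4 (shift), 15 > 4 (shift), 15 > 4 (shift), 11 > 4 (shift), -9 <= 4 (stop) = 5 comparison(s) -> [-9, 4, 11, 15, 15, 30]
Total comparisons: 1 + 2 + 3 + 1 + 5 = 12


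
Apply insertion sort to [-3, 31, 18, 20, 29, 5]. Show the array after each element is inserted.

First element -3 is already 'sorted'
Insert 31: shifted 0 elements -> [-3, 31, 18, 20, 29, 5]
Insert 18: shifted 1 elements -> [-3, 18, 31, 20, 29, 5]
Insert 20: shifted 1 elements -> [-3, 18, 20, 31, 29, 5]
Insert 29: shifted 1 elements -> [-3, 18, 20, 29, 31, 5]
Insert 5: shifted 4 elements -> [-3, 5, 18, 20, 29, 31]


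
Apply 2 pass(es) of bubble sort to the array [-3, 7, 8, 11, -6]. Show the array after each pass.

After pass 1: [-3, 7, 8, -6, 11] (1 swaps)
After pass 2: [-3, 7, -6, 8, 11] (1 swaps)
Total swaps: 2


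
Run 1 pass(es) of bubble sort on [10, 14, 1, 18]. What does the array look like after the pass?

After pass 1: [10, 1, 14, 18] (1 swaps)
Total swaps: 1


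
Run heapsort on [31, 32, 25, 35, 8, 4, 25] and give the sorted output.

Build heap: [35, 32, 25, 31, 8, 4, 25]
Extract 35: [32, 31, 25, 25, 8, 4, 35]
Extract 32: [31, 25, 25, 4, 8, 32, 35]
Extract 31: [25, 8, 25, 4, 31, 32, 35]
Extract 25: [25, 8, 4, 25, 31, 32, 35]
Extract 25: [8, 4, 25, 25, 31, 32, 35]
Extract 8: [4, 8, 25, 25, 31, 32, 35]


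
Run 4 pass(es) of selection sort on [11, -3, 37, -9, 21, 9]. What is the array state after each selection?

Pass 1: Select minimum -9 at index 3, swap -> [-9, -3, 37, 11, 21, 9]
Pass 2: Select minimum -3 at index 1, swap -> [-9, -3, 37, 11, 21, 9]
Pass 3: Select minimum 9 at index 5, swap -> [-9, -3, 9, 11, 21, 37]
Pass 4: Select minimum 11 at index 3, swap -> [-9, -3, 9, 11, 21, 37]


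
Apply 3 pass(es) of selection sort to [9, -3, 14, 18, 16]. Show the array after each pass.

Pass 1: Select minimum -3 at index 1, swap -> [-3, 9, 14, 18, 16]
Pass 2: Select minimum 9 at index 1, swap -> [-3, 9, 14, 18, 16]
Pass 3: Select minimum 14 at index 2, swap -> [-3, 9, 14, 18, 16]


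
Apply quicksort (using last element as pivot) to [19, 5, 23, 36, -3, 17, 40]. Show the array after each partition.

Partition 1: pivot=40 at index 6 -> [19, 5, 23, 36, -3, 17, 40]
Partition 2: pivot=17 at index 2 -> [5, -3, 17, 36, 19, 23, 40]
Partition 3: pivot=-3 at index 0 -> [-3, 5, 17, 36, 19, 23, 40]
Partition 4: pivot=23 at index 4 -> [-3, 5, 17, 19, 23, 36, 40]


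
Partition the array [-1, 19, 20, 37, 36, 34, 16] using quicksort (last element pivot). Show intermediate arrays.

Partition 1: pivot=16 at index 1 -> [-1, 16, 20, 37, 36, 34, 19]
Partition 2: pivot=19 at index 2 -> [-1, 16, 19, 37, 36, 34, 20]
Partition 3: pivot=20 at index 3 -> [-1, 16, 19, 20, 36, 34, 37]
Partition 4: pivot=37 at index 6 -> [-1, 16, 19, 20, 36, 34, 37]
Partition 5: pivot=34 at index 4 -> [-1, 16, 19, 20, 34, 36, 37]


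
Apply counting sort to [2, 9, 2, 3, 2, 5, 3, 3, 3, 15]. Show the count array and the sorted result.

Count array: [0, 0, 3, 4, 0, 1, 0, 0, 0, 1, 0, 0, 0, 0, 0, 1]
(count[i] = number of elements equal to i)
Cumulative count: [0, 0, 3, 7, 7, 8, 8, 8, 8, 9, 9, 9, 9, 9, 9, 10]
Sorted: [2, 2, 2, 3, 3, 3, 3, 5, 9, 15]


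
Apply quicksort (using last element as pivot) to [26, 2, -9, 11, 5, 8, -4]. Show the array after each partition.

Partition 1: pivot=-4 at index 1 -> [-9, -4, 26, 11, 5, 8, 2]
Partition 2: pivot=2 at index 2 -> [-9, -4, 2, 11, 5, 8, 26]
Partition 3: pivot=26 at index 6 -> [-9, -4, 2, 11, 5, 8, 26]
Partition 4: pivot=8 at index 4 -> [-9, -4, 2, 5, 8, 11, 26]


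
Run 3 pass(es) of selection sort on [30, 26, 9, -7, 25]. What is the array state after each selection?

Pass 1: Select minimum -7 at index 3, swap -> [-7, 26, 9, 30, 25]
Pass 2: Select minimum 9 at index 2, swap -> [-7, 9, 26, 30, 25]
Pass 3: Select minimum 25 at index 4, swap -> [-7, 9, 25, 30, 26]


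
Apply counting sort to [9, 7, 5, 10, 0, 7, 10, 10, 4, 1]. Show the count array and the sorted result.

Count array: [1, 1, 0, 0, 1, 1, 0, 2, 0, 1, 3]
(count[i] = number of elements equal to i)
Cumulative count: [1, 2, 2, 2, 3, 4, 4, 6, 6, 7, 10]
Sorted: [0, 1, 4, 5, 7, 7, 9, 10, 10, 10]


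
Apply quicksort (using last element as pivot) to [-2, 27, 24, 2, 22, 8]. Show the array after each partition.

Partition 1: pivot=8 at index 2 -> [-2, 2, 8, 27, 22, 24]
Partition 2: pivot=2 at index 1 -> [-2, 2, 8, 27, 22, 24]
Partition 3: pivot=24 at index 4 -> [-2, 2, 8, 22, 24, 27]


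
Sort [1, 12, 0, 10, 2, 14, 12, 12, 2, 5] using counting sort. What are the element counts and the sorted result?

Count array: [1, 1, 2, 0, 0, 1, 0, 0, 0, 0, 1, 0, 3, 0, 1]
(count[i] = number of elements equal to i)
Cumulative count: [1, 2, 4, 4, 4, 5, 5, 5, 5, 5, 6, 6, 9, 9, 10]
Sorted: [0, 1, 2, 2, 5, 10, 12, 12, 12, 14]


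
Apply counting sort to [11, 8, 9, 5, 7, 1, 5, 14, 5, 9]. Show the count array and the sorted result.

Count array: [0, 1, 0, 0, 0, 3, 0, 1, 1, 2, 0, 1, 0, 0, 1]
(count[i] = number of elements equal to i)
Cumulative count: [0, 1, 1, 1, 1, 4, 4, 5, 6, 8, 8, 9, 9, 9, 10]
Sorted: [1, 5, 5, 5, 7, 8, 9, 9, 11, 14]


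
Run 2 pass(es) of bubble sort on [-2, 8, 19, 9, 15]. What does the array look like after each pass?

After pass 1: [-2, 8, 9, 15, 19] (2 swaps)
After pass 2: [-2, 8, 9, 15, 19] (0 swaps)
Total swaps: 2


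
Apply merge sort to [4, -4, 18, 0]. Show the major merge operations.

Divide and conquer:
  Merge [4] + [-4] -> [-4, 4]
  Merge [18] + [0] -> [0, 18]
  Merge [-4, 4] + [0, 18] -> [-4, 0, 4, 18]


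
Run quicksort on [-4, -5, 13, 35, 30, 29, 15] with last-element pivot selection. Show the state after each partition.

Partition 1: pivot=15 at index 3 -> [-4, -5, 13, 15, 30, 29, 35]
Partition 2: pivot=13 at index 2 -> [-4, -5, 13, 15, 30, 29, 35]
Partition 3: pivot=-5 at index 0 -> [-5, -4, 13, 15, 30, 29, 35]
Partition 4: pivot=35 at index 6 -> [-5, -4, 13, 15, 30, 29, 35]
Partition 5: pivot=29 at index 4 -> [-5, -4, 13, 15, 29, 30, 35]


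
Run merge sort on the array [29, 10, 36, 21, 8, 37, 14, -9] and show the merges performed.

Divide and conquer:
  Merge [29] + [10] -> [10, 29]
  Merge [36] + [21] -> [21, 36]
  Merge [10, 29] + [21, 36] -> [10, 21, 29, 36]
  Merge [8] + [37] -> [8, 37]
  Merge [14] + [-9] -> [-9, 14]
  Merge [8, 37] + [-9, 14] -> [-9, 8, 14, 37]
  Merge [10, 21, 29, 36] + [-9, 8, 14, 37] -> [-9, 8, 10, 14, 21, 29, 36, 37]


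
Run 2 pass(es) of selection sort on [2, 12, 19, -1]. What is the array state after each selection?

Pass 1: Select minimum -1 at index 3, swap -> [-1, 12, 19, 2]
Pass 2: Select minimum 2 at index 3, swap -> [-1, 2, 19, 12]


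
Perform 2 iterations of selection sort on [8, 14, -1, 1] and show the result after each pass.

Pass 1: Select minimum -1 at index 2, swap -> [-1, 14, 8, 1]
Pass 2: Select minimum 1 at index 3, swap -> [-1, 1, 8, 14]


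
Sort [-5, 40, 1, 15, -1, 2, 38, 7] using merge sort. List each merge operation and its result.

Divide and conquer:
  Merge [-5] + [40] -> [-5, 40]
  Merge [1] + [15] -> [1, 15]
  Merge [-5, 40] + [1, 15] -> [-5, 1, 15, 40]
  Merge [-1] + [2] -> [-1, 2]
  Merge [38] + [7] -> [7, 38]
  Merge [-1, 2] + [7, 38] -> [-1, 2, 7, 38]
  Merge [-5, 1, 15, 40] + [-1, 2, 7, 38] -> [-5, -1, 1, 2, 7, 15, 38, 40]


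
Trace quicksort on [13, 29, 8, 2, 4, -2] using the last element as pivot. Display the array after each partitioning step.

Partition 1: pivot=-2 at index 0 -> [-2, 29, 8, 2, 4, 13]
Partition 2: pivot=13 at index 4 -> [-2, 8, 2, 4, 13, 29]
Partition 3: pivot=4 at index 2 -> [-2, 2, 4, 8, 13, 29]


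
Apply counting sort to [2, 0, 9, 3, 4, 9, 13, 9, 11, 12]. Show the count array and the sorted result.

Count array: [1, 0, 1, 1, 1, 0, 0, 0, 0, 3, 0, 1, 1, 1]
(count[i] = number of elements equal to i)
Cumulative count: [1, 1, 2, 3, 4, 4, 4, 4, 4, 7, 7, 8, 9, 10]
Sorted: [0, 2, 3, 4, 9, 9, 9, 11, 12, 13]


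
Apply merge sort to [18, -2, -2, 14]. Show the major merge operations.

Divide and conquer:
  Merge [18] + [-2] -> [-2, 18]
  Merge [-2] + [14] -> [-2, 14]
  Merge [-2, 18] + [-2, 14] -> [-2, -2, 14, 18]


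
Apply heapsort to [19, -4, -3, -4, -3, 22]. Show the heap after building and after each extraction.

Build heap: [22, -3, 19, -4, -4, -3]
Extract 22: [19, -3, -3, -4, -4, 22]
Extract 19: [-3, -4, -3, -4, 19, 22]
Extract -3: [-3, -4, -4, -3, 19, 22]
Extract -3: [-4, -4, -3, -3, 19, 22]
Extract -4: [-4, -4, -3, -3, 19, 22]


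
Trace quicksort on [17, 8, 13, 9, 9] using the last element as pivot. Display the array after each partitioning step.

Partition 1: pivot=9 at index 2 -> [8, 9, 9, 17, 13]
Partition 2: pivot=9 at index 1 -> [8, 9, 9, 17, 13]
Partition 3: pivot=13 at index 3 -> [8, 9, 9, 13, 17]


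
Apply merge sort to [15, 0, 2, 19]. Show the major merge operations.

Divide and conquer:
  Merge [15] + [0] -> [0, 15]
  Merge [2] + [19] -> [2, 19]
  Merge [0, 15] + [2, 19] -> [0, 2, 15, 19]


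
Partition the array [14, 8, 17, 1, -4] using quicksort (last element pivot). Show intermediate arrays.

Partition 1: pivot=-4 at index 0 -> [-4, 8, 17, 1, 14]
Partition 2: pivot=14 at index 3 -> [-4, 8, 1, 14, 17]
Partition 3: pivot=1 at index 1 -> [-4, 1, 8, 14, 17]


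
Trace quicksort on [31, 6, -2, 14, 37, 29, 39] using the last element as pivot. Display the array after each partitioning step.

Partition 1: pivot=39 at index 6 -> [31, 6, -2, 14, 37, 29, 39]
Partition 2: pivot=29 at index 3 -> [6, -2, 14, 29, 37, 31, 39]
Partition 3: pivot=14 at index 2 -> [6, -2, 14, 29, 37, 31, 39]
Partition 4: pivot=-2 at index 0 -> [-2, 6, 14, 29, 37, 31, 39]
Partition 5: pivot=31 at index 4 -> [-2, 6, 14, 29, 31, 37, 39]


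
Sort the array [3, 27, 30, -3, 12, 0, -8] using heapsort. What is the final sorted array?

Build heap: [30, 27, 3, -3, 12, 0, -8]
Extract 30: [27, 12, 3, -3, -8, 0, 30]
Extract 27: [12, 0, 3, -3, -8, 27, 30]
Extract 12: [3, 0, -8, -3, 12, 27, 30]
Extract 3: [0, -3, -8, 3, 12, 27, 30]
Extract 0: [-3, -8, 0, 3, 12, 27, 30]
Extract -3: [-8, -3, 0, 3, 12, 27, 30]


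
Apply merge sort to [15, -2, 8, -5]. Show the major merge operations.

Divide and conquer:
  Merge [15] + [-2] -> [-2, 15]
  Merge [8] + [-5] -> [-5, 8]
  Merge [-2, 15] + [-5, 8] -> [-5, -2, 8, 15]


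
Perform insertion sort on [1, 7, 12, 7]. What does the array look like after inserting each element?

First element 1 is already 'sorted'
Insert 7: shifted 0 elements -> [1, 7, 12, 7]
Insert 12: shifted 0 elements -> [1, 7, 12, 7]
Insert 7: shifted 1 elements -> [1, 7, 7, 12]


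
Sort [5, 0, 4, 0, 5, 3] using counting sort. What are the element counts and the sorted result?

Count array: [2, 0, 0, 1, 1, 2]
(count[i] = number of elements equal to i)
Cumulative count: [2, 2, 2, 3, 4, 6]
Sorted: [0, 0, 3, 4, 5, 5]


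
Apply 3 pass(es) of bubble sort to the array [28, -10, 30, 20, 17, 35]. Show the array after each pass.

After pass 1: [-10, 28, 20, 17, 30, 35] (3 swaps)
After pass 2: [-10, 20, 17, 28, 30, 35] (2 swaps)
After pass 3: [-10, 17, 20, 28, 30, 35] (1 swaps)
Total swaps: 6


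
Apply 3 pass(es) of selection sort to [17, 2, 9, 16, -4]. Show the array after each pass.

Pass 1: Select minimum -4 at index 4, swap -> [-4, 2, 9, 16, 17]
Pass 2: Select minimum 2 at index 1, swap -> [-4, 2, 9, 16, 17]
Pass 3: Select minimum 9 at index 2, swap -> [-4, 2, 9, 16, 17]


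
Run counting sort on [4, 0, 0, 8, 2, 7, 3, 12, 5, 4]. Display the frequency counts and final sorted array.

Count array: [2, 0, 1, 1, 2, 1, 0, 1, 1, 0, 0, 0, 1]
(count[i] = number of elements equal to i)
Cumulative count: [2, 2, 3, 4, 6, 7, 7, 8, 9, 9, 9, 9, 10]
Sorted: [0, 0, 2, 3, 4, 4, 5, 7, 8, 12]


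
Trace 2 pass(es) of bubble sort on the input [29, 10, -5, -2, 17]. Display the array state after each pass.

After pass 1: [10, -5, -2, 17, 29] (4 swaps)
After pass 2: [-5, -2, 10, 17, 29] (2 swaps)
Total swaps: 6


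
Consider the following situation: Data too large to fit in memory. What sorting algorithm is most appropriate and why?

Best choice: External merge sort
Reason: Minimizes disk I/O by sequential reads/writes


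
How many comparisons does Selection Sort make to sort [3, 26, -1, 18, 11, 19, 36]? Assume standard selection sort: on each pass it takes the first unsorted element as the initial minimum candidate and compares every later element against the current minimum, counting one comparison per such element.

Pass 1: scan indices 1..6 for the minimum = 6 comparison(s); min is -1, place at index 0 -> [-1, 26, 3, 18, 11, 19, 36]
Pass 2: scan indices 2..6 for the minimum = 5 comparison(s); min is 3, place at index 1 -> [-1, 3, 26, 18, 11, 19, 36]
Pass 3: scan indices 3..6 for the minimum = 4 comparison(s); min is 11, place at index 2 -> [-1, 3, 11, 18, 26, 19, 36]
Pass 4: scan indices 4..6 for the minimum = 3 comparison(s); min is 18, place at index 3 -> [-1, 3, 11, 18, 26, 19, 36]
Pass 5: scan indices 5..6 for the minimum = 2 comparison(s); min is 19, place at index 4 -> [-1, 3, 11, 18, 19, 26, 36]
Pass 6: scan indices 6..6 for the minimum = 1 comparison(s); min is 26, place at index 5 -> [-1, 3, 11, 18, 19, 26, 36]
Selection sort always scans the whole unsorted suffix, so the count is (n-1) + (n-2) + ... + 1 = n(n-1)/2 = 7*6/2 = 21 regardless of the input order.
Total comparisons: 6 + 5 + 4 + 3 + 2 + 1 = 21


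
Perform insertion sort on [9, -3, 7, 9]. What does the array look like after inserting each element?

First element 9 is already 'sorted'
Insert -3: shifted 1 elements -> [-3, 9, 7, 9]
Insert 7: shifted 1 elements -> [-3, 7, 9, 9]
Insert 9: shifted 0 elements -> [-3, 7, 9, 9]


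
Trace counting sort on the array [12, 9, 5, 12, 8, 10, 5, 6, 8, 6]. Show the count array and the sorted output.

Count array: [0, 0, 0, 0, 0, 2, 2, 0, 2, 1, 1, 0, 2]
(count[i] = number of elements equal to i)
Cumulative count: [0, 0, 0, 0, 0, 2, 4, 4, 6, 7, 8, 8, 10]
Sorted: [5, 5, 6, 6, 8, 8, 9, 10, 12, 12]


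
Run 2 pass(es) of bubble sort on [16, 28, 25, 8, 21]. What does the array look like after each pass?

After pass 1: [16, 25, 8, 21, 28] (3 swaps)
After pass 2: [16, 8, 21, 25, 28] (2 swaps)
Total swaps: 5


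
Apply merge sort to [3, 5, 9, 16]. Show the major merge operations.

Divide and conquer:
  Merge [3] + [5] -> [3, 5]
  Merge [9] + [16] -> [9, 16]
  Merge [3, 5] + [9, 16] -> [3, 5, 9, 16]


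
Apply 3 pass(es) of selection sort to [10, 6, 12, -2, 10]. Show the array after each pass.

Pass 1: Select minimum -2 at index 3, swap -> [-2, 6, 12, 10, 10]
Pass 2: Select minimum 6 at index 1, swap -> [-2, 6, 12, 10, 10]
Pass 3: Select minimum 10 at index 3, swap -> [-2, 6, 10, 12, 10]


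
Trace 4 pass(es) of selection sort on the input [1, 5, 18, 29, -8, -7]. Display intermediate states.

Pass 1: Select minimum -8 at index 4, swap -> [-8, 5, 18, 29, 1, -7]
Pass 2: Select minimum -7 at index 5, swap -> [-8, -7, 18, 29, 1, 5]
Pass 3: Select minimum 1 at index 4, swap -> [-8, -7, 1, 29, 18, 5]
Pass 4: Select minimum 5 at index 5, swap -> [-8, -7, 1, 5, 18, 29]


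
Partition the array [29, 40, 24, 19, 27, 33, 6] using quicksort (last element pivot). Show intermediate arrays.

Partition 1: pivot=6 at index 0 -> [6, 40, 24, 19, 27, 33, 29]
Partition 2: pivot=29 at index 4 -> [6, 24, 19, 27, 29, 33, 40]
Partition 3: pivot=27 at index 3 -> [6, 24, 19, 27, 29, 33, 40]
Partition 4: pivot=19 at index 1 -> [6, 19, 24, 27, 29, 33, 40]
Partition 5: pivot=40 at index 6 -> [6, 19, 24, 27, 29, 33, 40]


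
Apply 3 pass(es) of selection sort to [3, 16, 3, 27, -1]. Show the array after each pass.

Pass 1: Select minimum -1 at index 4, swap -> [-1, 16, 3, 27, 3]
Pass 2: Select minimum 3 at index 2, swap -> [-1, 3, 16, 27, 3]
Pass 3: Select minimum 3 at index 4, swap -> [-1, 3, 3, 27, 16]


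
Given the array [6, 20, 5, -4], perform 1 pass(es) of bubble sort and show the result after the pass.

After pass 1: [6, 5, -4, 20] (2 swaps)
Total swaps: 2


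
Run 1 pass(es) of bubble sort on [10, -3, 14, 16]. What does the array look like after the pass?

After pass 1: [-3, 10, 14, 16] (1 swaps)
Total swaps: 1


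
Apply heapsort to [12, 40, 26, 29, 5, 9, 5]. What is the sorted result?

Build heap: [40, 29, 26, 12, 5, 9, 5]
Extract 40: [29, 12, 26, 5, 5, 9, 40]
Extract 29: [26, 12, 9, 5, 5, 29, 40]
Extract 26: [12, 5, 9, 5, 26, 29, 40]
Extract 12: [9, 5, 5, 12, 26, 29, 40]
Extract 9: [5, 5, 9, 12, 26, 29, 40]
Extract 5: [5, 5, 9, 12, 26, 29, 40]


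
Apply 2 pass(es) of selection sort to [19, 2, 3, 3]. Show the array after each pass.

Pass 1: Select minimum 2 at index 1, swap -> [2, 19, 3, 3]
Pass 2: Select minimum 3 at index 2, swap -> [2, 3, 19, 3]


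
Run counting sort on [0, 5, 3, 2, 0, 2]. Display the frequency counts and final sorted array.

Count array: [2, 0, 2, 1, 0, 1]
(count[i] = number of elements equal to i)
Cumulative count: [2, 2, 4, 5, 5, 6]
Sorted: [0, 0, 2, 2, 3, 5]


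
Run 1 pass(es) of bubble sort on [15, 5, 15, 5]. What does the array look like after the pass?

After pass 1: [5, 15, 5, 15] (2 swaps)
Total swaps: 2


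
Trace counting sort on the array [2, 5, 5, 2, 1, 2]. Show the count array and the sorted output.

Count array: [0, 1, 3, 0, 0, 2]
(count[i] = number of elements equal to i)
Cumulative count: [0, 1, 4, 4, 4, 6]
Sorted: [1, 2, 2, 2, 5, 5]


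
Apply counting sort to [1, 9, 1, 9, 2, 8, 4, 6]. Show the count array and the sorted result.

Count array: [0, 2, 1, 0, 1, 0, 1, 0, 1, 2]
(count[i] = number of elements equal to i)
Cumulative count: [0, 2, 3, 3, 4, 4, 5, 5, 6, 8]
Sorted: [1, 1, 2, 4, 6, 8, 9, 9]


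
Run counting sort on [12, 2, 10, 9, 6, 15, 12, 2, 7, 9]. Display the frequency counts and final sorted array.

Count array: [0, 0, 2, 0, 0, 0, 1, 1, 0, 2, 1, 0, 2, 0, 0, 1]
(count[i] = number of elements equal to i)
Cumulative count: [0, 0, 2, 2, 2, 2, 3, 4, 4, 6, 7, 7, 9, 9, 9, 10]
Sorted: [2, 2, 6, 7, 9, 9, 10, 12, 12, 15]


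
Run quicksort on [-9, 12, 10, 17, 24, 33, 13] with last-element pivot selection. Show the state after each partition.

Partition 1: pivot=13 at index 3 -> [-9, 12, 10, 13, 24, 33, 17]
Partition 2: pivot=10 at index 1 -> [-9, 10, 12, 13, 24, 33, 17]
Partition 3: pivot=17 at index 4 -> [-9, 10, 12, 13, 17, 33, 24]
Partition 4: pivot=24 at index 5 -> [-9, 10, 12, 13, 17, 24, 33]


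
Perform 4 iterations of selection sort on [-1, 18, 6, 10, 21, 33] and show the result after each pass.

Pass 1: Select minimum -1 at index 0, swap -> [-1, 18, 6, 10, 21, 33]
Pass 2: Select minimum 6 at index 2, swap -> [-1, 6, 18, 10, 21, 33]
Pass 3: Select minimum 10 at index 3, swap -> [-1, 6, 10, 18, 21, 33]
Pass 4: Select minimum 18 at index 3, swap -> [-1, 6, 10, 18, 21, 33]


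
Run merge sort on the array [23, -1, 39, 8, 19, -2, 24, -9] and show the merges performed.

Divide and conquer:
  Merge [23] + [-1] -> [-1, 23]
  Merge [39] + [8] -> [8, 39]
  Merge [-1, 23] + [8, 39] -> [-1, 8, 23, 39]
  Merge [19] + [-2] -> [-2, 19]
  Merge [24] + [-9] -> [-9, 24]
  Merge [-2, 19] + [-9, 24] -> [-9, -2, 19, 24]
  Merge [-1, 8, 23, 39] + [-9, -2, 19, 24] -> [-9, -2, -1, 8, 19, 23, 24, 39]


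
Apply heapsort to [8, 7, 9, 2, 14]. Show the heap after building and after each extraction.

Build heap: [14, 8, 9, 2, 7]
Extract 14: [9, 8, 7, 2, 14]
Extract 9: [8, 2, 7, 9, 14]
Extract 8: [7, 2, 8, 9, 14]
Extract 7: [2, 7, 8, 9, 14]


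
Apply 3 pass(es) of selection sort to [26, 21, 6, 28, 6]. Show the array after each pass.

Pass 1: Select minimum 6 at index 2, swap -> [6, 21, 26, 28, 6]
Pass 2: Select minimum 6 at index 4, swap -> [6, 6, 26, 28, 21]
Pass 3: Select minimum 21 at index 4, swap -> [6, 6, 21, 28, 26]


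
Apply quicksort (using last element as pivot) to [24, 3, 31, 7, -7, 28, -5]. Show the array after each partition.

Partition 1: pivot=-5 at index 1 -> [-7, -5, 31, 7, 24, 28, 3]
Partition 2: pivot=3 at index 2 -> [-7, -5, 3, 7, 24, 28, 31]
Partition 3: pivot=31 at index 6 -> [-7, -5, 3, 7, 24, 28, 31]
Partition 4: pivot=28 at index 5 -> [-7, -5, 3, 7, 24, 28, 31]
Partition 5: pivot=24 at index 4 -> [-7, -5, 3, 7, 24, 28, 31]


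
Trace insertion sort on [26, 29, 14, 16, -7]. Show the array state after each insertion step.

First element 26 is already 'sorted'
Insert 29: shifted 0 elements -> [26, 29, 14, 16, -7]
Insert 14: shifted 2 elements -> [14, 26, 29, 16, -7]
Insert 16: shifted 2 elements -> [14, 16, 26, 29, -7]
Insert -7: shifted 4 elements -> [-7, 14, 16, 26, 29]


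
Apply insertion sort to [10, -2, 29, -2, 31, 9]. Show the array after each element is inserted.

First element 10 is already 'sorted'
Insert -2: shifted 1 elements -> [-2, 10, 29, -2, 31, 9]
Insert 29: shifted 0 elements -> [-2, 10, 29, -2, 31, 9]
Insert -2: shifted 2 elements -> [-2, -2, 10, 29, 31, 9]
Insert 31: shifted 0 elements -> [-2, -2, 10, 29, 31, 9]
Insert 9: shifted 3 elements -> [-2, -2, 9, 10, 29, 31]


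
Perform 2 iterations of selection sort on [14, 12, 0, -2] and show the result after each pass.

Pass 1: Select minimum -2 at index 3, swap -> [-2, 12, 0, 14]
Pass 2: Select minimum 0 at index 2, swap -> [-2, 0, 12, 14]


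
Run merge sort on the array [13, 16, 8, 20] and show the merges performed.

Divide and conquer:
  Merge [13] + [16] -> [13, 16]
  Merge [8] + [20] -> [8, 20]
  Merge [13, 16] + [8, 20] -> [8, 13, 16, 20]


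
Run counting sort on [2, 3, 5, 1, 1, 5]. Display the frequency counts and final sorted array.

Count array: [0, 2, 1, 1, 0, 2]
(count[i] = number of elements equal to i)
Cumulative count: [0, 2, 3, 4, 4, 6]
Sorted: [1, 1, 2, 3, 5, 5]


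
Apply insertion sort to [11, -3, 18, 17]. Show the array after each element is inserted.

First element 11 is already 'sorted'
Insert -3: shifted 1 elements -> [-3, 11, 18, 17]
Insert 18: shifted 0 elements -> [-3, 11, 18, 17]
Insert 17: shifted 1 elements -> [-3, 11, 17, 18]


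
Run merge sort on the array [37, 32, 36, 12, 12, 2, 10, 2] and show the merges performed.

Divide and conquer:
  Merge [37] + [32] -> [32, 37]
  Merge [36] + [12] -> [12, 36]
  Merge [32, 37] + [12, 36] -> [12, 32, 36, 37]
  Merge [12] + [2] -> [2, 12]
  Merge [10] + [2] -> [2, 10]
  Merge [2, 12] + [2, 10] -> [2, 2, 10, 12]
  Merge [12, 32, 36, 37] + [2, 2, 10, 12] -> [2, 2, 10, 12, 12, 32, 36, 37]


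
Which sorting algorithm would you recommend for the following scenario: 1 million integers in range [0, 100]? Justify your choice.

Best choice: Counting sort
Reason: O(n + k) where k=100 is small; linear time beats O(n log n)


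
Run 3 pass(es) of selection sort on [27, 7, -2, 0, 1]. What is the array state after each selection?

Pass 1: Select minimum -2 at index 2, swap -> [-2, 7, 27, 0, 1]
Pass 2: Select minimum 0 at index 3, swap -> [-2, 0, 27, 7, 1]
Pass 3: Select minimum 1 at index 4, swap -> [-2, 0, 1, 7, 27]


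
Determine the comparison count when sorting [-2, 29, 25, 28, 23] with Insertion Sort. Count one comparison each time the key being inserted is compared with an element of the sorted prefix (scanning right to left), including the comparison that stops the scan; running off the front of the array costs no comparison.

Insert 29: -2 <= 29 (stop) = 1 comparison(s) -> [-2, 29, 25, 28, 23]
Insert 25: 29 > 25 (shift), -2 <= 25 (stop) = 2 comparison(s) -> [-2, 25, 29, 28, 23]
Insert 28: 29 > 28 (shift), 25 <= 28 (stop) = 2 comparison(s) -> [-2, 25, 28, 29, 23]
Insert 23: 29 > 23 (shift), 28 > 23 (shift), 25 > 23 (shift), -2 <= 23 (stop) = 4 comparison(s) -> [-2, 23, 25, 28, 29]
Total comparisons: 1 + 2 + 2 + 4 = 9


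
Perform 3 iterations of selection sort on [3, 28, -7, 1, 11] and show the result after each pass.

Pass 1: Select minimum -7 at index 2, swap -> [-7, 28, 3, 1, 11]
Pass 2: Select minimum 1 at index 3, swap -> [-7, 1, 3, 28, 11]
Pass 3: Select minimum 3 at index 2, swap -> [-7, 1, 3, 28, 11]


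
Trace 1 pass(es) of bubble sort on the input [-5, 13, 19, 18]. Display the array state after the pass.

After pass 1: [-5, 13, 18, 19] (1 swaps)
Total swaps: 1


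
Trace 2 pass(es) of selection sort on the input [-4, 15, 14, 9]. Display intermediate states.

Pass 1: Select minimum -4 at index 0, swap -> [-4, 15, 14, 9]
Pass 2: Select minimum 9 at index 3, swap -> [-4, 9, 14, 15]


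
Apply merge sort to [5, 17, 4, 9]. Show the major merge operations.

Divide and conquer:
  Merge [5] + [17] -> [5, 17]
  Merge [4] + [9] -> [4, 9]
  Merge [5, 17] + [4, 9] -> [4, 5, 9, 17]


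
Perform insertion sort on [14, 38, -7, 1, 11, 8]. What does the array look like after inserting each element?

First element 14 is already 'sorted'
Insert 38: shifted 0 elements -> [14, 38, -7, 1, 11, 8]
Insert -7: shifted 2 elements -> [-7, 14, 38, 1, 11, 8]
Insert 1: shifted 2 elements -> [-7, 1, 14, 38, 11, 8]
Insert 11: shifted 2 elements -> [-7, 1, 11, 14, 38, 8]
Insert 8: shifted 3 elements -> [-7, 1, 8, 11, 14, 38]


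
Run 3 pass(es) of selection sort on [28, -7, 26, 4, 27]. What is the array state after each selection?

Pass 1: Select minimum -7 at index 1, swap -> [-7, 28, 26, 4, 27]
Pass 2: Select minimum 4 at index 3, swap -> [-7, 4, 26, 28, 27]
Pass 3: Select minimum 26 at index 2, swap -> [-7, 4, 26, 28, 27]


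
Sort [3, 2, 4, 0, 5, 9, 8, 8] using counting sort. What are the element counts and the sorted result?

Count array: [1, 0, 1, 1, 1, 1, 0, 0, 2, 1]
(count[i] = number of elements equal to i)
Cumulative count: [1, 1, 2, 3, 4, 5, 5, 5, 7, 8]
Sorted: [0, 2, 3, 4, 5, 8, 8, 9]


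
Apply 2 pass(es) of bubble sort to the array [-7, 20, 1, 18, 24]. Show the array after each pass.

After pass 1: [-7, 1, 18, 20, 24] (2 swaps)
After pass 2: [-7, 1, 18, 20, 24] (0 swaps)
Total swaps: 2


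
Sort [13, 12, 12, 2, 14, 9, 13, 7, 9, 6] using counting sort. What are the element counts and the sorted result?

Count array: [0, 0, 1, 0, 0, 0, 1, 1, 0, 2, 0, 0, 2, 2, 1]
(count[i] = number of elements equal to i)
Cumulative count: [0, 0, 1, 1, 1, 1, 2, 3, 3, 5, 5, 5, 7, 9, 10]
Sorted: [2, 6, 7, 9, 9, 12, 12, 13, 13, 14]


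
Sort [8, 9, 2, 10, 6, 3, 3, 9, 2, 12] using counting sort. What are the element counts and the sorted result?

Count array: [0, 0, 2, 2, 0, 0, 1, 0, 1, 2, 1, 0, 1]
(count[i] = number of elements equal to i)
Cumulative count: [0, 0, 2, 4, 4, 4, 5, 5, 6, 8, 9, 9, 10]
Sorted: [2, 2, 3, 3, 6, 8, 9, 9, 10, 12]


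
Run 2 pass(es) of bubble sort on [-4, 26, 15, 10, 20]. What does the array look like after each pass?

After pass 1: [-4, 15, 10, 20, 26] (3 swaps)
After pass 2: [-4, 10, 15, 20, 26] (1 swaps)
Total swaps: 4


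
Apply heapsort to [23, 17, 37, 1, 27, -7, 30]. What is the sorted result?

Build heap: [37, 27, 30, 1, 17, -7, 23]
Extract 37: [30, 27, 23, 1, 17, -7, 37]
Extract 30: [27, 17, 23, 1, -7, 30, 37]
Extract 27: [23, 17, -7, 1, 27, 30, 37]
Extract 23: [17, 1, -7, 23, 27, 30, 37]
Extract 17: [1, -7, 17, 23, 27, 30, 37]
Extract 1: [-7, 1, 17, 23, 27, 30, 37]


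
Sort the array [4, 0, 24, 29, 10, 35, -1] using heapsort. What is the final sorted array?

Build heap: [35, 29, 24, 0, 10, 4, -1]
Extract 35: [29, 10, 24, 0, -1, 4, 35]
Extract 29: [24, 10, 4, 0, -1, 29, 35]
Extract 24: [10, 0, 4, -1, 24, 29, 35]
Extract 10: [4, 0, -1, 10, 24, 29, 35]
Extract 4: [0, -1, 4, 10, 24, 29, 35]
Extract 0: [-1, 0, 4, 10, 24, 29, 35]


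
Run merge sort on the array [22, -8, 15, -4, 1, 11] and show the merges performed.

Divide and conquer:
  Merge [-8] + [15] -> [-8, 15]
  Merge [22] + [-8, 15] -> [-8, 15, 22]
  Merge [1] + [11] -> [1, 11]
  Merge [-4] + [1, 11] -> [-4, 1, 11]
  Merge [-8, 15, 22] + [-4, 1, 11] -> [-8, -4, 1, 11, 15, 22]


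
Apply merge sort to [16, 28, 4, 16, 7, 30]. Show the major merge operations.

Divide and conquer:
  Merge [28] + [4] -> [4, 28]
  Merge [16] + [4, 28] -> [4, 16, 28]
  Merge [7] + [30] -> [7, 30]
  Merge [16] + [7, 30] -> [7, 16, 30]
  Merge [4, 16, 28] + [7, 16, 30] -> [4, 7, 16, 16, 28, 30]


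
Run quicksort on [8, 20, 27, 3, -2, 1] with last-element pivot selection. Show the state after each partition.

Partition 1: pivot=1 at index 1 -> [-2, 1, 27, 3, 8, 20]
Partition 2: pivot=20 at index 4 -> [-2, 1, 3, 8, 20, 27]
Partition 3: pivot=8 at index 3 -> [-2, 1, 3, 8, 20, 27]


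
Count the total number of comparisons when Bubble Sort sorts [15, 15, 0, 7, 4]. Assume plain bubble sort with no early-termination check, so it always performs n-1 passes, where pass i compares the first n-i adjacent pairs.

Pass 1: compare adjacent pairs (0,1)..(3,4) = 4 comparison(s), 3 swap(s) -> [15, 0, 7, 4, 15]
Pass 2: compare adjacent pairs (0,1)..(2,3) = 3 comparison(s), 3 swap(s) -> [0, 7, 4, 15, 15]
Pass 3: compare adjacent pairs (0,1)..(1,2) = 2 comparison(s), 1 swap(s) -> [0, 4, 7, 15, 15]
Pass 4: compare adjacent pairs (0,1)..(0,1) = 1 comparison(s), 0 swap(s) -> [0, 4, 7, 15, 15]
Total comparisons: 4 + 3 + 2 + 1 = 10


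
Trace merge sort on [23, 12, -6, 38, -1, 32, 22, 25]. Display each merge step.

Divide and conquer:
  Merge [23] + [12] -> [12, 23]
  Merge [-6] + [38] -> [-6, 38]
  Merge [12, 23] + [-6, 38] -> [-6, 12, 23, 38]
  Merge [-1] + [32] -> [-1, 32]
  Merge [22] + [25] -> [22, 25]
  Merge [-1, 32] + [22, 25] -> [-1, 22, 25, 32]
  Merge [-6, 12, 23, 38] + [-1, 22, 25, 32] -> [-6, -1, 12, 22, 23, 25, 32, 38]


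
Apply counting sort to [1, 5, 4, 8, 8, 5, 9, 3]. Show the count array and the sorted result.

Count array: [0, 1, 0, 1, 1, 2, 0, 0, 2, 1]
(count[i] = number of elements equal to i)
Cumulative count: [0, 1, 1, 2, 3, 5, 5, 5, 7, 8]
Sorted: [1, 3, 4, 5, 5, 8, 8, 9]


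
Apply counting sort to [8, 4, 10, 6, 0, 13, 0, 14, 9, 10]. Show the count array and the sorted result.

Count array: [2, 0, 0, 0, 1, 0, 1, 0, 1, 1, 2, 0, 0, 1, 1]
(count[i] = number of elements equal to i)
Cumulative count: [2, 2, 2, 2, 3, 3, 4, 4, 5, 6, 8, 8, 8, 9, 10]
Sorted: [0, 0, 4, 6, 8, 9, 10, 10, 13, 14]


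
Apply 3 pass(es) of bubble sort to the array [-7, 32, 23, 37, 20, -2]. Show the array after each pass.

After pass 1: [-7, 23, 32, 20, -2, 37] (3 swaps)
After pass 2: [-7, 23, 20, -2, 32, 37] (2 swaps)
After pass 3: [-7, 20, -2, 23, 32, 37] (2 swaps)
Total swaps: 7


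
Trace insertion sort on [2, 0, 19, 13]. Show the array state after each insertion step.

First element 2 is already 'sorted'
Insert 0: shifted 1 elements -> [0, 2, 19, 13]
Insert 19: shifted 0 elements -> [0, 2, 19, 13]
Insert 13: shifted 1 elements -> [0, 2, 13, 19]


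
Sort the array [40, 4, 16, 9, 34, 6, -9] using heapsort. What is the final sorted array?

Build heap: [40, 34, 16, 9, 4, 6, -9]
Extract 40: [34, 9, 16, -9, 4, 6, 40]
Extract 34: [16, 9, 6, -9, 4, 34, 40]
Extract 16: [9, 4, 6, -9, 16, 34, 40]
Extract 9: [6, 4, -9, 9, 16, 34, 40]
Extract 6: [4, -9, 6, 9, 16, 34, 40]
Extract 4: [-9, 4, 6, 9, 16, 34, 40]


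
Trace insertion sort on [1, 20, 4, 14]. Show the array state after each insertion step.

First element 1 is already 'sorted'
Insert 20: shifted 0 elements -> [1, 20, 4, 14]
Insert 4: shifted 1 elements -> [1, 4, 20, 14]
Insert 14: shifted 1 elements -> [1, 4, 14, 20]


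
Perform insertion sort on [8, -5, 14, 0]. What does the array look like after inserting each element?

First element 8 is already 'sorted'
Insert -5: shifted 1 elements -> [-5, 8, 14, 0]
Insert 14: shifted 0 elements -> [-5, 8, 14, 0]
Insert 0: shifted 2 elements -> [-5, 0, 8, 14]


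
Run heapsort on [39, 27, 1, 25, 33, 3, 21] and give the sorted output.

Build heap: [39, 33, 21, 25, 27, 3, 1]
Extract 39: [33, 27, 21, 25, 1, 3, 39]
Extract 33: [27, 25, 21, 3, 1, 33, 39]
Extract 27: [25, 3, 21, 1, 27, 33, 39]
Extract 25: [21, 3, 1, 25, 27, 33, 39]
Extract 21: [3, 1, 21, 25, 27, 33, 39]
Extract 3: [1, 3, 21, 25, 27, 33, 39]


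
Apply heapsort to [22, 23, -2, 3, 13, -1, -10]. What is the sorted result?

Build heap: [23, 22, -1, 3, 13, -2, -10]
Extract 23: [22, 13, -1, 3, -10, -2, 23]
Extract 22: [13, 3, -1, -2, -10, 22, 23]
Extract 13: [3, -2, -1, -10, 13, 22, 23]
Extract 3: [-1, -2, -10, 3, 13, 22, 23]
Extract -1: [-2, -10, -1, 3, 13, 22, 23]
Extract -2: [-10, -2, -1, 3, 13, 22, 23]


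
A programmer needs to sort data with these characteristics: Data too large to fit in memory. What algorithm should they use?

Best choice: External merge sort
Reason: Minimizes disk I/O by sequential reads/writes


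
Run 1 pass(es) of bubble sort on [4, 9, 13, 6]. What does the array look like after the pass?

After pass 1: [4, 9, 6, 13] (1 swaps)
Total swaps: 1


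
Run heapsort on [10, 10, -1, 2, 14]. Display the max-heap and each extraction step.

Build heap: [14, 10, -1, 2, 10]
Extract 14: [10, 10, -1, 2, 14]
Extract 10: [10, 2, -1, 10, 14]
Extract 10: [2, -1, 10, 10, 14]
Extract 2: [-1, 2, 10, 10, 14]


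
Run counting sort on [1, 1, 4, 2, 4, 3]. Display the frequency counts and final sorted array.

Count array: [0, 2, 1, 1, 2]
(count[i] = number of elements equal to i)
Cumulative count: [0, 2, 3, 4, 6]
Sorted: [1, 1, 2, 3, 4, 4]


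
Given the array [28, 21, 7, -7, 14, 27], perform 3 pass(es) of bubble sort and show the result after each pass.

After pass 1: [21, 7, -7, 14, 27, 28] (5 swaps)
After pass 2: [7, -7, 14, 21, 27, 28] (3 swaps)
After pass 3: [-7, 7, 14, 21, 27, 28] (1 swaps)
Total swaps: 9


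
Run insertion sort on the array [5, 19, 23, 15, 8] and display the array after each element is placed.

First element 5 is already 'sorted'
Insert 19: shifted 0 elements -> [5, 19, 23, 15, 8]
Insert 23: shifted 0 elements -> [5, 19, 23, 15, 8]
Insert 15: shifted 2 elements -> [5, 15, 19, 23, 8]
Insert 8: shifted 3 elements -> [5, 8, 15, 19, 23]


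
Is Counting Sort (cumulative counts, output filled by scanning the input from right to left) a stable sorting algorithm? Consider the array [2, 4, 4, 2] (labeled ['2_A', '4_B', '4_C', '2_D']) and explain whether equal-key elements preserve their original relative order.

Trace Counting Sort on the labeled array (the key is the number; the letter only tracks identity):
  Counts for values 0..4: [0, 0, 2, 0, 2]
  Cumulative counts: [0, 0, 2, 2, 4]
  Scan right to left: place 2_D at output index 1
  Scan right to left: place 4_C at output index 3
  Scan right to left: place 4_B at output index 2
  Scan right to left: place 2_A at output index 0
  Output: [2_A, 2_D, 4_B, 4_C]
Equal keys:
  value 2: originally 2_A, 2_D; after sorting 2_A, 2_D -> order preserved
  value 4: originally 4_B, 4_C; after sorting 4_B, 4_C -> order preserved
All equal keys kept their original relative order. Counting Sort is stable: scanning the input right to left with decreasing cumulative counts places later duplicates at later output positions.
Answer: Stable


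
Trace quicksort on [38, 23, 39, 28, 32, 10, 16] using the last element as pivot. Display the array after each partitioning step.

Partition 1: pivot=16 at index 1 -> [10, 16, 39, 28, 32, 38, 23]
Partition 2: pivot=23 at index 2 -> [10, 16, 23, 28, 32, 38, 39]
Partition 3: pivot=39 at index 6 -> [10, 16, 23, 28, 32, 38, 39]
Partition 4: pivot=38 at index 5 -> [10, 16, 23, 28, 32, 38, 39]
Partition 5: pivot=32 at index 4 -> [10, 16, 23, 28, 32, 38, 39]


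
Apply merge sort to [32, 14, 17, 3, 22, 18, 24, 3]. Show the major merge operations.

Divide and conquer:
  Merge [32] + [14] -> [14, 32]
  Merge [17] + [3] -> [3, 17]
  Merge [14, 32] + [3, 17] -> [3, 14, 17, 32]
  Merge [22] + [18] -> [18, 22]
  Merge [24] + [3] -> [3, 24]
  Merge [18, 22] + [3, 24] -> [3, 18, 22, 24]
  Merge [3, 14, 17, 32] + [3, 18, 22, 24] -> [3, 3, 14, 17, 18, 22, 24, 32]


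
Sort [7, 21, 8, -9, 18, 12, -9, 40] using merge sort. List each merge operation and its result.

Divide and conquer:
  Merge [7] + [21] -> [7, 21]
  Merge [8] + [-9] -> [-9, 8]
  Merge [7, 21] + [-9, 8] -> [-9, 7, 8, 21]
  Merge [18] + [12] -> [12, 18]
  Merge [-9] + [40] -> [-9, 40]
  Merge [12, 18] + [-9, 40] -> [-9, 12, 18, 40]
  Merge [-9, 7, 8, 21] + [-9, 12, 18, 40] -> [-9, -9, 7, 8, 12, 18, 21, 40]


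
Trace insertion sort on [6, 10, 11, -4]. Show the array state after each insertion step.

First element 6 is already 'sorted'
Insert 10: shifted 0 elements -> [6, 10, 11, -4]
Insert 11: shifted 0 elements -> [6, 10, 11, -4]
Insert -4: shifted 3 elements -> [-4, 6, 10, 11]


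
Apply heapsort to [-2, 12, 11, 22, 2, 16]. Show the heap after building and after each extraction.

Build heap: [22, 12, 16, -2, 2, 11]
Extract 22: [16, 12, 11, -2, 2, 22]
Extract 16: [12, 2, 11, -2, 16, 22]
Extract 12: [11, 2, -2, 12, 16, 22]
Extract 11: [2, -2, 11, 12, 16, 22]
Extract 2: [-2, 2, 11, 12, 16, 22]


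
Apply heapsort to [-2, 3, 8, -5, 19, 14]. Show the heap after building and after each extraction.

Build heap: [19, 3, 14, -5, -2, 8]
Extract 19: [14, 3, 8, -5, -2, 19]
Extract 14: [8, 3, -2, -5, 14, 19]
Extract 8: [3, -5, -2, 8, 14, 19]
Extract 3: [-2, -5, 3, 8, 14, 19]
Extract -2: [-5, -2, 3, 8, 14, 19]


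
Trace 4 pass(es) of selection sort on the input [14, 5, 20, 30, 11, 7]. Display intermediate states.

Pass 1: Select minimum 5 at index 1, swap -> [5, 14, 20, 30, 11, 7]
Pass 2: Select minimum 7 at index 5, swap -> [5, 7, 20, 30, 11, 14]
Pass 3: Select minimum 11 at index 4, swap -> [5, 7, 11, 30, 20, 14]
Pass 4: Select minimum 14 at index 5, swap -> [5, 7, 11, 14, 20, 30]


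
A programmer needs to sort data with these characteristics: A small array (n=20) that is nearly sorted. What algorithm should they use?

Best choice: Insertion sort
Reason: Insertion sort is O(n) for nearly sorted arrays and has low overhead


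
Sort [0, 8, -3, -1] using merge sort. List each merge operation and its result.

Divide and conquer:
  Merge [0] + [8] -> [0, 8]
  Merge [-3] + [-1] -> [-3, -1]
  Merge [0, 8] + [-3, -1] -> [-3, -1, 0, 8]


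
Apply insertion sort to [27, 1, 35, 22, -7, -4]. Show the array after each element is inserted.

First element 27 is already 'sorted'
Insert 1: shifted 1 elements -> [1, 27, 35, 22, -7, -4]
Insert 35: shifted 0 elements -> [1, 27, 35, 22, -7, -4]
Insert 22: shifted 2 elements -> [1, 22, 27, 35, -7, -4]
Insert -7: shifted 4 elements -> [-7, 1, 22, 27, 35, -4]
Insert -4: shifted 4 elements -> [-7, -4, 1, 22, 27, 35]
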